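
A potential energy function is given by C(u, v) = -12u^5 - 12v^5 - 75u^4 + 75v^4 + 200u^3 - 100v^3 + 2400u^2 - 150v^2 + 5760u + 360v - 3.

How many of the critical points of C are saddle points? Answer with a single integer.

C separates as a function of u plus a function of v, so ∇C=0 decouples.
∂C/∂u = -60(u - 4)(u + 2)(u + 3)(u + 4) = 0 at u ∈ {-4, -3, -2, 4}; ∂C/∂v = -60(v - 3)(v - 2)(v - 1)(v + 1) = 0 at v ∈ {-1, 1, 2, 3}.
The Hessian is diagonal: diag(C_uu, C_vv). Second derivatives: C_uu(-4)=960, C_uu(-3)=-420, C_uu(-2)=720, C_uu(4)=-20160; C_vv(-1)=1440, C_vv(1)=-240, C_vv(2)=180, C_vv(3)=-480.
Saddle points occur where the two diagonal entries have opposite signs: (-4, 1), (-4, 3), (-3, -1), (-3, 2), (-2, 1), (-2, 3), (4, -1), (4, 2). Count: 8.

8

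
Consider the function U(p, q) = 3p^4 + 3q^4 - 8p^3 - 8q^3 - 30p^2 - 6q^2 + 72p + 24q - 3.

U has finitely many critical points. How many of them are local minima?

U separates as a function of p plus a function of q, so ∇U=0 decouples.
∂U/∂p = 12(p - 3)(p - 1)(p + 2) = 0 at p ∈ {-2, 1, 3}; ∂U/∂q = 12(q - 2)(q - 1)(q + 1) = 0 at q ∈ {-1, 1, 2}.
The Hessian is diagonal: diag(U_pp, U_qq). Second derivatives: U_pp(-2)=180, U_pp(1)=-72, U_pp(3)=120; U_qq(-1)=72, U_qq(1)=-24, U_qq(2)=36.
Local minima occur where both diagonal entries positive: (-2, -1), (-2, 2), (3, -1), (3, 2). Count: 4.

4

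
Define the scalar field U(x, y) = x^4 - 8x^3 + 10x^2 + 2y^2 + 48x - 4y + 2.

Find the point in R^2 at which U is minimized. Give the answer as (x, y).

U(x,y) separates as P(x) + Q(y) + 2, so its minimum is min P + min Q + 2.
P'(x) = 4(x - 4)(x - 3)(x + 1) vanishes at x ∈ {-1, 3, 4}; Q'(y) = 4y - 4 vanishes at y ∈ {1}.
Local minima of P (where P''>0): P(-1)=-29, P(4)=96. Local minima of Q: Q(1)=-2.
So the global minimum of U is P(-1) + Q(1) + 2 = -29 − 2 + 2 = -29, attained at (-1, 1).

(-1, 1)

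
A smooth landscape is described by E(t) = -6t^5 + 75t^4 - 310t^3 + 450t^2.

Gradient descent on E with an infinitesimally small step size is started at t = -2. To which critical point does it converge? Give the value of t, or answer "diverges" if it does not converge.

E'(t) = -30t(t - 5)(t - 3)(t - 2), so E'(-2) = -8400.
Gradient descent moves in the -E' direction, i.e. t is increasing.
The nearest critical point in that direction is t = 0, where E'' = 900 > 0 (a local minimum). The iterate converges there.

0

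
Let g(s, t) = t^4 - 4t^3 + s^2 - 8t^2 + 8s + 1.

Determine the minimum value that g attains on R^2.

g(s,t) separates as P(s) + Q(t) + 1, so its minimum is min P + min Q + 1.
P'(s) = 2s + 8 vanishes at s ∈ {-4}; Q'(t) = 4t(t - 4)(t + 1) vanishes at t ∈ {-1, 0, 4}.
Local minima of P (where P''>0): P(-4)=-16. Local minima of Q: Q(-1)=-3, Q(4)=-128.
So the global minimum of g is P(-4) + Q(4) + 1 = -16 − 128 + 1 = -143, attained at (-4, 4).

-143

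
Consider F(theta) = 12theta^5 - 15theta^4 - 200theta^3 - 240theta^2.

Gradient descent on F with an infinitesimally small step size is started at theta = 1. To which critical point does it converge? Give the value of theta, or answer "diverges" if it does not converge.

4

F'(theta) = 60theta(theta - 4)(theta + 1)(theta + 2), so F'(1) = -1080.
Gradient descent moves in the -F' direction, i.e. theta is increasing.
The nearest critical point in that direction is theta = 4, where F'' = 7200 > 0 (a local minimum). The iterate converges there.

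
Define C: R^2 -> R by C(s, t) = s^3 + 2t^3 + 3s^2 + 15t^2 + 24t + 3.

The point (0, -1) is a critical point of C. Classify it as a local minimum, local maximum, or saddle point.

local minimum

The mixed partial ∂²C/∂s∂t is 0, so the Hessian at any point is diag(C_ss, C_tt) = diag(6(s + 1), 6(2t + 5)).
At (0, -1): H = diag(6, 18).
Both eigenvalues are positive, so H is positive definite: a local minimum.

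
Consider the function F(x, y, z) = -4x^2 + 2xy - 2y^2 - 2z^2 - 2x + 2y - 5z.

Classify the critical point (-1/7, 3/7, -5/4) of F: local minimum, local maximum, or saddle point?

The Hessian is constant: H = [[-8, 2, 0], [2, -4, 0], [0, 0, -4]].
Leading principal minors: Δ₁ = -8, Δ₂ = 28, Δ₃ = -112.
The minors alternate sign starting negative (−, +, −), so H is negative definite: a local maximum.

local maximum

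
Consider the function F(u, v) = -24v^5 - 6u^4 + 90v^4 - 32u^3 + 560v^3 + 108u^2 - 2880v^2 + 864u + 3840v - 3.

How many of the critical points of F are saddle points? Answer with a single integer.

6

F separates as a function of u plus a function of v, so ∇F=0 decouples.
∂F/∂u = -24(u - 3)(u + 3)(u + 4) = 0 at u ∈ {-4, -3, 3}; ∂F/∂v = -120(v - 4)(v - 2)(v - 1)(v + 4) = 0 at v ∈ {-4, 1, 2, 4}.
The Hessian is diagonal: diag(F_uu, F_vv). Second derivatives: F_uu(-4)=-168, F_uu(-3)=144, F_uu(3)=-1008; F_vv(-4)=28800, F_vv(1)=-1800, F_vv(2)=1440, F_vv(4)=-5760.
Saddle points occur where the two diagonal entries have opposite signs: (-4, -4), (-4, 2), (-3, 1), (-3, 4), (3, -4), (3, 2). Count: 6.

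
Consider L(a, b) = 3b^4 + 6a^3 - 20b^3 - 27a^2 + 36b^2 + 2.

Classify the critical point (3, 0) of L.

local minimum

The mixed partial ∂²L/∂a∂b is 0, so the Hessian at any point is diag(L_aa, L_bb) = diag(18(2a - 3), 12(3b^2 - 10b + 6)).
At (3, 0): H = diag(54, 72).
Both eigenvalues are positive, so H is positive definite: a local minimum.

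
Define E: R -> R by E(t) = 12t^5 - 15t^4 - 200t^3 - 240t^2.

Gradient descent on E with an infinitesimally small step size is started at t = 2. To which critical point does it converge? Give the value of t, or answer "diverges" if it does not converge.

4

E'(t) = 60t(t - 4)(t + 1)(t + 2), so E'(2) = -2880.
Gradient descent moves in the -E' direction, i.e. t is increasing.
The nearest critical point in that direction is t = 4, where E'' = 7200 > 0 (a local minimum). The iterate converges there.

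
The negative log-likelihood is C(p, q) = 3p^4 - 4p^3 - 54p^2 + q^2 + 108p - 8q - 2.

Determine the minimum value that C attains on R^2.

-477

C(p,q) separates as A(p) + B(q) − 2, so its minimum is min A + min B − 2.
A'(p) = 12(p - 3)(p - 1)(p + 3) vanishes at p ∈ {-3, 1, 3}; B'(q) = 2q - 8 vanishes at q ∈ {4}.
Local minima of A (where A''>0): A(-3)=-459, A(3)=-27. Local minima of B: B(4)=-16.
So the global minimum of C is A(-3) + B(4) − 2 = -459 − 16 − 2 = -477, attained at (-3, 4).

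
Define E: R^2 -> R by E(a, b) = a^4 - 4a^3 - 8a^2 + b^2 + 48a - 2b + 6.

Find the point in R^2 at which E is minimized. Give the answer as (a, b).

E(a,b) separates as P(a) + Q(b) + 6, so its minimum is min P + min Q + 6.
P'(a) = 4(a - 3)(a - 2)(a + 2) vanishes at a ∈ {-2, 2, 3}; Q'(b) = 2b - 2 vanishes at b ∈ {1}.
Local minima of P (where P''>0): P(-2)=-80, P(3)=45. Local minima of Q: Q(1)=-1.
So the global minimum of E is P(-2) + Q(1) + 6 = -80 − 1 + 6 = -75, attained at (-2, 1).

(-2, 1)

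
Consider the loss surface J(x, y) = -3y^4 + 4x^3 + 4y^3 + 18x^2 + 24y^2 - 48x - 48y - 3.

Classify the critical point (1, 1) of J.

The mixed partial ∂²J/∂x∂y is 0, so the Hessian at any point is diag(J_xx, J_yy) = diag(12(2x + 3), 12(-3y^2 + 2y + 4)).
At (1, 1): H = diag(60, 36).
Both eigenvalues are positive, so H is positive definite: a local minimum.

local minimum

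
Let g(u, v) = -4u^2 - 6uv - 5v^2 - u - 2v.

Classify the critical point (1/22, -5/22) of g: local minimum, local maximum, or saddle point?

The Hessian of g is constant: H = [[-8, -6], [-6, -10]].
det(H) = (-8)·(-10) − (-6)² = 44.
det(H) > 0 and tr(H) = -18 < 0, so H is negative definite and the point is a local maximum.

local maximum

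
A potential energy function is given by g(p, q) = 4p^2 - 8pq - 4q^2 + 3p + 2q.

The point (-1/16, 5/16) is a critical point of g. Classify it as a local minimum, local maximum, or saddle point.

saddle point

The Hessian of g is constant: H = [[8, -8], [-8, -8]].
det(H) = 8·(-8) − (-8)² = -128.
Since det(H) < 0, H is indefinite and the critical point is a saddle point.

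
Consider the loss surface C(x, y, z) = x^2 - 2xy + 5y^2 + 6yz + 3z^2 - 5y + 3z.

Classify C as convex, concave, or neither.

C is quadratic, so its Hessian is the constant matrix H = [[2, -2, 0], [-2, 10, 6], [0, 6, 6]].
Leading principal minors: 2, 16, 24.
All positive ⇒ H ≻ 0 ⇒ convex.

convex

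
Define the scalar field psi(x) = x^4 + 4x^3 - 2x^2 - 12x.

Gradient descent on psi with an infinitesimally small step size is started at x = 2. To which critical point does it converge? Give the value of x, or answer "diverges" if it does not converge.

1

psi'(x) = 4(x - 1)(x + 1)(x + 3), so psi'(2) = 60.
Gradient descent moves in the -psi' direction, i.e. x is decreasing.
The nearest critical point in that direction is x = 1, where psi'' = 32 > 0 (a local minimum). The iterate converges there.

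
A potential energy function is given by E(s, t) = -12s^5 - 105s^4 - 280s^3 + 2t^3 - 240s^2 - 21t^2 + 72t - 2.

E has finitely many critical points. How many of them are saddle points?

E separates as a function of s plus a function of t, so ∇E=0 decouples.
∂E/∂s = -60s(s + 1)(s + 2)(s + 4) = 0 at s ∈ {-4, -2, -1, 0}; ∂E/∂t = 6(t - 4)(t - 3) = 0 at t ∈ {3, 4}.
The Hessian is diagonal: diag(E_ss, E_tt). Second derivatives: E_ss(-4)=1440, E_ss(-2)=-240, E_ss(-1)=180, E_ss(0)=-480; E_tt(3)=-6, E_tt(4)=6.
Saddle points occur where the two diagonal entries have opposite signs: (-4, 3), (-2, 4), (-1, 3), (0, 4). Count: 4.

4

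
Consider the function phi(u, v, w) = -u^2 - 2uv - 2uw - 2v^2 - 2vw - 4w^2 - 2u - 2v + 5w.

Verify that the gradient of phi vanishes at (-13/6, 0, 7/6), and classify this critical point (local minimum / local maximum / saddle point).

∇phi = (-2u - 2v - 2w - 2, -2u - 4v - 2w - 2, -2u - 2v - 8w + 5); substituting (-13/6, 0, 7/6) gives ∇phi = (0, 0, 0), so (-13/6, 0, 7/6) is indeed a critical point.
The Hessian is constant: H = [[-2, -2, -2], [-2, -4, -2], [-2, -2, -8]].
Leading principal minors: Δ₁ = -2, Δ₂ = 4, Δ₃ = -24.
The minors alternate sign starting negative (−, +, −), so H is negative definite: a local maximum.

local maximum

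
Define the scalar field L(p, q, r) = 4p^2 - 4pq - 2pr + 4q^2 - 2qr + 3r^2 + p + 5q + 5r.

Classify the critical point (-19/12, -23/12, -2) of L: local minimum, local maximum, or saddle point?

The Hessian is constant: H = [[8, -4, -2], [-4, 8, -2], [-2, -2, 6]].
Leading principal minors: Δ₁ = 8, Δ₂ = 48, Δ₃ = 192.
All leading minors are positive, so H is positive definite: a local minimum.

local minimum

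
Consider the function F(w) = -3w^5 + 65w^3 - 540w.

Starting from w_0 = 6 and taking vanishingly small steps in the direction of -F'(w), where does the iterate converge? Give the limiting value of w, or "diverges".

diverges

F'(w) = -15(w - 3)(w - 2)(w + 2)(w + 3), so F'(6) = -12960.
Gradient descent moves in the -F' direction, i.e. w is increasing.
There is no critical point above w=6, and F' keeps the same sign, so the iterate runs off to +∞.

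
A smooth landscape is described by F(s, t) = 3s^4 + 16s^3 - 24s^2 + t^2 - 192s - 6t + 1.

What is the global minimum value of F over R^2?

-312

F(s,t) separates as P(s) + Q(t) + 1, so its minimum is min P + min Q + 1.
P'(s) = 12(s - 2)(s + 2)(s + 4) vanishes at s ∈ {-4, -2, 2}; Q'(t) = 2(t - 3) vanishes at t ∈ {3}.
Local minima of P (where P''>0): P(-4)=128, P(2)=-304. Local minima of Q: Q(3)=-9.
So the global minimum of F is P(2) + Q(3) + 1 = -304 − 9 + 1 = -312, attained at (2, 3).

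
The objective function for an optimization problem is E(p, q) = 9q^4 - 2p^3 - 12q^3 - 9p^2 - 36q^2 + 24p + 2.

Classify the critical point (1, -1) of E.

saddle point

The mixed partial ∂²E/∂p∂q is 0, so the Hessian at any point is diag(E_pp, E_qq) = diag(-6(2p + 3), 36(3q^2 - 2q - 2)).
At (1, -1): H = diag(-30, 108).
The eigenvalues have opposite signs, so H is indefinite: a saddle point.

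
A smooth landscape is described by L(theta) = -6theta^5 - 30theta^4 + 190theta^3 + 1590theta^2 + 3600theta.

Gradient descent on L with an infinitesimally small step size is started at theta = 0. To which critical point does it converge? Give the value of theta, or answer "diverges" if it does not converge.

-2

L'(theta) = -30(theta - 5)(theta + 2)(theta + 3)(theta + 4), so L'(0) = 3600.
Gradient descent moves in the -L' direction, i.e. theta is decreasing.
The nearest critical point in that direction is theta = -2, where L'' = 420 > 0 (a local minimum). The iterate converges there.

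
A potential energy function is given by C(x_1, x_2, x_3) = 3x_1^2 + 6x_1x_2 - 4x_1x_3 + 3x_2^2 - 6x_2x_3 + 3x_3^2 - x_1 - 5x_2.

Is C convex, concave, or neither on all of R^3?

C is quadratic, so its Hessian is the constant matrix H = [[6, 6, -4], [6, 6, -6], [-4, -6, 6]].
Leading principal minors: 6, 0, -24.
Neither pattern holds ⇒ H is indefinite ⇒ neither convex nor concave.

neither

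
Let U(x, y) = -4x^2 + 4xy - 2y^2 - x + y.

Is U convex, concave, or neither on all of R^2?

concave

U is quadratic, so its Hessian is the constant matrix H = [[-8, 4], [4, -4]].
det(H) = 16, tr(H) = -12.
det(H) > 0 and tr(H) < 0, so H is negative definite everywhere: concave.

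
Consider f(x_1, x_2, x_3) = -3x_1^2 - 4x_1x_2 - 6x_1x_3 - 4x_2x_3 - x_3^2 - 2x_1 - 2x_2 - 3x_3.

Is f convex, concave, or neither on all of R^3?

neither

f is quadratic, so its Hessian is the constant matrix H = [[-6, -4, -6], [-4, 0, -4], [-6, -4, -2]].
Leading principal minors: -6, -16, -64.
Neither pattern holds ⇒ H is indefinite ⇒ neither convex nor concave.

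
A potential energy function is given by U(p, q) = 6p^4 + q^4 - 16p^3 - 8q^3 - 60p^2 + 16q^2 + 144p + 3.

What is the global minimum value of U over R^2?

U(p,q) separates as A(p) + B(q) + 3, so its minimum is min A + min B + 3.
A'(p) = 24(p - 3)(p - 1)(p + 2) vanishes at p ∈ {-2, 1, 3}; B'(q) = 4q(q - 4)(q - 2) vanishes at q ∈ {0, 2, 4}.
Local minima of A (where A''>0): A(-2)=-304, A(3)=-54. Local minima of B: B(0)=0, B(4)=0.
So the global minimum of U is A(-2) + B(0) + 3 = -304 + 0 + 3 = -301, attained at (-2, 0).

-301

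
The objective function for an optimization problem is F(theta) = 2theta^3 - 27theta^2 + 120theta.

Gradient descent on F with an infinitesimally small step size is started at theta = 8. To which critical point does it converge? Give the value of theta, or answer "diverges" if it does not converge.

F'(theta) = 6(theta - 5)(theta - 4), so F'(8) = 72.
Gradient descent moves in the -F' direction, i.e. theta is decreasing.
The nearest critical point in that direction is theta = 5, where F'' = 6 > 0 (a local minimum). The iterate converges there.

5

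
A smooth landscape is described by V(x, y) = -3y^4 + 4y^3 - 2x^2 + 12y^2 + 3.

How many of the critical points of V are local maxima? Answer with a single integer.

V separates as a function of x plus a function of y, so ∇V=0 decouples.
∂V/∂x = -4x = 0 at x ∈ {0}; ∂V/∂y = -12y(y - 2)(y + 1) = 0 at y ∈ {-1, 0, 2}.
The Hessian is diagonal: diag(V_xx, V_yy). Second derivatives: V_xx(0)=-4; V_yy(-1)=-36, V_yy(0)=24, V_yy(2)=-72.
Local maxima occur where both diagonal entries negative: (0, -1), (0, 2). Count: 2.

2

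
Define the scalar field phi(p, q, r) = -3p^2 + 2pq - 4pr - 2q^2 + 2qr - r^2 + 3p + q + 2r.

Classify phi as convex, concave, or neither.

neither

phi is quadratic, so its Hessian is the constant matrix H = [[-6, 2, -4], [2, -4, 2], [-4, 2, -2]].
Leading principal minors: -6, 20, 16.
Neither pattern holds ⇒ H is indefinite ⇒ neither convex nor concave.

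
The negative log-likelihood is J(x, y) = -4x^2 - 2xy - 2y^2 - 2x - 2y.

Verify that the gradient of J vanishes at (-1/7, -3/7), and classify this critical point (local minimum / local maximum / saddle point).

∇J = (-8x - 2y - 2, -2x - 4y - 2); substituting (-1/7, -3/7) gives ∇J = (0, 0), so (-1/7, -3/7) is indeed a critical point.
The Hessian of J is constant: H = [[-8, -2], [-2, -4]].
det(H) = (-8)·(-4) − (-2)² = 28.
det(H) > 0 and tr(H) = -12 < 0, so H is negative definite and the point is a local maximum.

local maximum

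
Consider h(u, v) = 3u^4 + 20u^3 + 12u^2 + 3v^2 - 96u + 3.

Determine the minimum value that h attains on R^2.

-58

h(u,v) separates as P(u) + Q(v) + 3, so its minimum is min P + min Q + 3.
P'(u) = 12(u - 1)(u + 2)(u + 4) vanishes at u ∈ {-4, -2, 1}; Q'(v) = 6v vanishes at v ∈ {0}.
Local minima of P (where P''>0): P(-4)=64, P(1)=-61. Local minima of Q: Q(0)=0.
So the global minimum of h is P(1) + Q(0) + 3 = -61 + 0 + 3 = -58, attained at (1, 0).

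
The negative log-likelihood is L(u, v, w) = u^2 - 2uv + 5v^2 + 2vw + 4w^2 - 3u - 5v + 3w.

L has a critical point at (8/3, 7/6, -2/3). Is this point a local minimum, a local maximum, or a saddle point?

local minimum

The Hessian is constant: H = [[2, -2, 0], [-2, 10, 2], [0, 2, 8]].
Leading principal minors: Δ₁ = 2, Δ₂ = 16, Δ₃ = 120.
All leading minors are positive, so H is positive definite: a local minimum.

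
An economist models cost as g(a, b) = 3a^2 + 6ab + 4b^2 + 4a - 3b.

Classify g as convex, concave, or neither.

convex

g is quadratic, so its Hessian is the constant matrix H = [[6, 6], [6, 8]].
det(H) = 12, tr(H) = 14.
det(H) > 0 and tr(H) > 0, so H is positive definite everywhere: convex.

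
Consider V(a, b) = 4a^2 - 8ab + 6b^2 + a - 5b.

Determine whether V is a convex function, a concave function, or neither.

convex

V is quadratic, so its Hessian is the constant matrix H = [[8, -8], [-8, 12]].
det(H) = 32, tr(H) = 20.
det(H) > 0 and tr(H) > 0, so H is positive definite everywhere: convex.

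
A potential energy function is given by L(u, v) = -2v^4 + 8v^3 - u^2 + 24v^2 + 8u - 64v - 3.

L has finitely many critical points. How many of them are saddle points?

1

L separates as a function of u plus a function of v, so ∇L=0 decouples.
∂L/∂u = -2(u - 4) = 0 at u ∈ {4}; ∂L/∂v = -8(v - 4)(v - 1)(v + 2) = 0 at v ∈ {-2, 1, 4}.
The Hessian is diagonal: diag(L_uu, L_vv). Second derivatives: L_uu(4)=-2; L_vv(-2)=-144, L_vv(1)=72, L_vv(4)=-144.
Saddle points occur where the two diagonal entries have opposite signs: (4, 1). Count: 1.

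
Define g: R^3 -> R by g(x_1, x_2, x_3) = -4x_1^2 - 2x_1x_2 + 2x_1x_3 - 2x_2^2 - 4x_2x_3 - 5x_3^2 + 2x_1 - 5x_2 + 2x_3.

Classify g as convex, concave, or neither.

concave

g is quadratic, so its Hessian is the constant matrix H = [[-8, -2, 2], [-2, -4, -4], [2, -4, -10]].
Leading principal minors: -8, 28, -104.
Signs alternate −, +, − ⇒ H ≺ 0 ⇒ concave.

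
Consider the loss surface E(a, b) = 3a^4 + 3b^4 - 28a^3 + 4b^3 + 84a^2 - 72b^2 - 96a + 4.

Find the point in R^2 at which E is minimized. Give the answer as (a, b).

(4, -4)

E(a,b) separates as P(a) + Q(b) + 4, so its minimum is min P + min Q + 4.
P'(a) = 12(a - 4)(a - 2)(a - 1) vanishes at a ∈ {1, 2, 4}; Q'(b) = 12b(b - 3)(b + 4) vanishes at b ∈ {-4, 0, 3}.
Local minima of P (where P''>0): P(1)=-37, P(4)=-64. Local minima of Q: Q(-4)=-640, Q(3)=-297.
So the global minimum of E is P(4) + Q(-4) + 4 = -64 − 640 + 4 = -700, attained at (4, -4).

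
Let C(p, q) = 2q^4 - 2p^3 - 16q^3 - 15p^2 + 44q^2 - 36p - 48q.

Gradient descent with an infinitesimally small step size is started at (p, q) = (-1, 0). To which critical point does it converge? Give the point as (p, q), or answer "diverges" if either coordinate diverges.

C is separable, so gradient descent decouples: p follows -∂C/∂p, q follows -∂C/∂q.
∂C/∂p = -6(p + 2)(p + 3); at p=-1 this is -12, so p increases.
∂C/∂q = 8(q - 3)(q - 2)(q - 1); at q=0 this is -48, so q increases.
The p-coordinate has no critical point in that direction and runs off to infinity.

diverges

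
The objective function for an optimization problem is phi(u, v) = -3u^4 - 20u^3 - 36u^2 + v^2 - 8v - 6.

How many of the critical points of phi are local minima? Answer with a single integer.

phi separates as a function of u plus a function of v, so ∇phi=0 decouples.
∂phi/∂u = -12u(u + 2)(u + 3) = 0 at u ∈ {-3, -2, 0}; ∂phi/∂v = 2(v - 4) = 0 at v ∈ {4}.
The Hessian is diagonal: diag(phi_uu, phi_vv). Second derivatives: phi_uu(-3)=-36, phi_uu(-2)=24, phi_uu(0)=-72; phi_vv(4)=2.
Local minima occur where both diagonal entries positive: (-2, 4). Count: 1.

1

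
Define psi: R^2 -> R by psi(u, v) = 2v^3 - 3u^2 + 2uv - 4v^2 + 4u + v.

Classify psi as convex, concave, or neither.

neither

The term 2v^3 is cubic, so the Hessian is not constant.
∂²psi/∂v² = 12v - 8, which takes both signs as v varies (negative for sufficiently negative v). A diagonal entry of the Hessian changing sign means the Hessian is neither positive- nor negative-semidefinite on all of R^2.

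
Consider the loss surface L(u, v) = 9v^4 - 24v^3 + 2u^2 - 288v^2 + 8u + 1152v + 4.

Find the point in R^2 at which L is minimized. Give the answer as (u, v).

(-2, -4)

L(u,v) separates as P(u) + Q(v) + 4, so its minimum is min P + min Q + 4.
P'(u) = 4u + 8 vanishes at u ∈ {-2}; Q'(v) = 36(v - 4)(v - 2)(v + 4) vanishes at v ∈ {-4, 2, 4}.
Local minima of P (where P''>0): P(-2)=-8. Local minima of Q: Q(-4)=-5376, Q(4)=768.
So the global minimum of L is P(-2) + Q(-4) + 4 = -8 − 5376 + 4 = -5380, attained at (-2, -4).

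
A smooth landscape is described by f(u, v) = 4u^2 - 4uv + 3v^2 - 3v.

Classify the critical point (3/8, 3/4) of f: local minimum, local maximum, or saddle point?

local minimum

The Hessian of f is constant: H = [[8, -4], [-4, 6]].
det(H) = 8·6 − (-4)² = 32.
det(H) > 0 and tr(H) = 14 > 0, so H is positive definite and the point is a local minimum.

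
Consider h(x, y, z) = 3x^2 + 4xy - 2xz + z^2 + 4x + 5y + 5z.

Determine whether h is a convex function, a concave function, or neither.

neither

h is quadratic, so its Hessian is the constant matrix H = [[6, 4, -2], [4, 0, 0], [-2, 0, 2]].
Leading principal minors: 6, -16, -32.
Neither pattern holds ⇒ H is indefinite ⇒ neither convex nor concave.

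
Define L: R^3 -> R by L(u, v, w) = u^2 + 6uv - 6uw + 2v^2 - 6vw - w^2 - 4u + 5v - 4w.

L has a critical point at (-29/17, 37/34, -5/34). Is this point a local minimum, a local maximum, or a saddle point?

saddle point

The Hessian is constant: H = [[2, 6, -6], [6, 4, -6], [-6, -6, -2]].
Leading principal minors: Δ₁ = 2, Δ₂ = -28, Δ₃ = 272.
The minors fit neither the all-positive nor the alternating-sign pattern, so H is indefinite: a saddle point.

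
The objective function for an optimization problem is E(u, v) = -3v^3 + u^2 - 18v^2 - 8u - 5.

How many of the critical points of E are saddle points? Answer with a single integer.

1

E separates as a function of u plus a function of v, so ∇E=0 decouples.
∂E/∂u = 2(u - 4) = 0 at u ∈ {4}; ∂E/∂v = -9v(v + 4) = 0 at v ∈ {-4, 0}.
The Hessian is diagonal: diag(E_uu, E_vv). Second derivatives: E_uu(4)=2; E_vv(-4)=36, E_vv(0)=-36.
Saddle points occur where the two diagonal entries have opposite signs: (4, 0). Count: 1.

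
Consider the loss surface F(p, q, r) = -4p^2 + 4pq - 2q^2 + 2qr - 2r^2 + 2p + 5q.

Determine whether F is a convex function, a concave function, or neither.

concave

F is quadratic, so its Hessian is the constant matrix H = [[-8, 4, 0], [4, -4, 2], [0, 2, -4]].
Leading principal minors: -8, 16, -32.
Signs alternate −, +, − ⇒ H ≺ 0 ⇒ concave.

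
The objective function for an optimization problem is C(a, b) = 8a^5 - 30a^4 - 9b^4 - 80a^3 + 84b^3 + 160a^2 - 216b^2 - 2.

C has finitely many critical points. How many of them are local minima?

C separates as a function of a plus a function of b, so ∇C=0 decouples.
∂C/∂a = 40a(a - 4)(a - 1)(a + 2) = 0 at a ∈ {-2, 0, 1, 4}; ∂C/∂b = -36b(b - 4)(b - 3) = 0 at b ∈ {0, 3, 4}.
The Hessian is diagonal: diag(C_aa, C_bb). Second derivatives: C_aa(-2)=-1440, C_aa(0)=320, C_aa(1)=-360, C_aa(4)=2880; C_bb(0)=-432, C_bb(3)=108, C_bb(4)=-144.
Local minima occur where both diagonal entries positive: (0, 3), (4, 3). Count: 2.

2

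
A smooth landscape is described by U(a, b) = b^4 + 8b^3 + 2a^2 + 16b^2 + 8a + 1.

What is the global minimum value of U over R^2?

-7

U(a,b) separates as P(a) + Q(b) + 1, so its minimum is min P + min Q + 1.
P'(a) = 4a + 8 vanishes at a ∈ {-2}; Q'(b) = 4b(b + 2)(b + 4) vanishes at b ∈ {-4, -2, 0}.
Local minima of P (where P''>0): P(-2)=-8. Local minima of Q: Q(-4)=0, Q(0)=0.
So the global minimum of U is P(-2) + Q(-4) + 1 = -8 + 0 + 1 = -7, attained at (-2, -4).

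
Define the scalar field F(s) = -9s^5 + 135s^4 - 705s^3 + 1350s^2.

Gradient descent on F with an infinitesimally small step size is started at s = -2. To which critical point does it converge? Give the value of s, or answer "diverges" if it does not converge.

0

F'(s) = -45s(s - 5)(s - 4)(s - 3), so F'(-2) = -18900.
Gradient descent moves in the -F' direction, i.e. s is increasing.
The nearest critical point in that direction is s = 0, where F'' = 2700 > 0 (a local minimum). The iterate converges there.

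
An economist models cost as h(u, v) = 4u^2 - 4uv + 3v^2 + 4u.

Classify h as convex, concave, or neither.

h is quadratic, so its Hessian is the constant matrix H = [[8, -4], [-4, 6]].
det(H) = 32, tr(H) = 14.
det(H) > 0 and tr(H) > 0, so H is positive definite everywhere: convex.

convex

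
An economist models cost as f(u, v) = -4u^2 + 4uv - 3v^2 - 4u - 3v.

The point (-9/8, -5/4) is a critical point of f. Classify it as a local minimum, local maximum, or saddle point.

local maximum

The Hessian of f is constant: H = [[-8, 4], [4, -6]].
det(H) = (-8)·(-6) − 4² = 32.
det(H) > 0 and tr(H) = -14 < 0, so H is negative definite and the point is a local maximum.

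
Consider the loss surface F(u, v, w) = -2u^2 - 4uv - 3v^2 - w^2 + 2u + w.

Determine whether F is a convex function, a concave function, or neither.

concave

F is quadratic, so its Hessian is the constant matrix H = [[-4, -4, 0], [-4, -6, 0], [0, 0, -2]].
Leading principal minors: -4, 8, -16.
Signs alternate −, +, − ⇒ H ≺ 0 ⇒ concave.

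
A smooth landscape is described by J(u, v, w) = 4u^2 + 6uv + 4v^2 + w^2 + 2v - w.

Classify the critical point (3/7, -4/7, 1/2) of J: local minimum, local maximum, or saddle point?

local minimum

The Hessian is constant: H = [[8, 6, 0], [6, 8, 0], [0, 0, 2]].
Leading principal minors: Δ₁ = 8, Δ₂ = 28, Δ₃ = 56.
All leading minors are positive, so H is positive definite: a local minimum.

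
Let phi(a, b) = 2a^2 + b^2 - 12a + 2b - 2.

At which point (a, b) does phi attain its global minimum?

(3, -1)

phi(a,b) separates as P(a) + Q(b) − 2, so its minimum is min P + min Q − 2.
P'(a) = 4a - 12 vanishes at a ∈ {3}; Q'(b) = 2b + 2 vanishes at b ∈ {-1}.
Local minima of P (where P''>0): P(3)=-18. Local minima of Q: Q(-1)=-1.
So the global minimum of phi is P(3) + Q(-1) − 2 = -18 − 1 − 2 = -21, attained at (3, -1).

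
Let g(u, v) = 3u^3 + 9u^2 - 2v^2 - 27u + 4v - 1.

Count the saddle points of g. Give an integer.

1

g separates as a function of u plus a function of v, so ∇g=0 decouples.
∂g/∂u = 9(u - 1)(u + 3) = 0 at u ∈ {-3, 1}; ∂g/∂v = -4(v - 1) = 0 at v ∈ {1}.
The Hessian is diagonal: diag(g_uu, g_vv). Second derivatives: g_uu(-3)=-36, g_uu(1)=36; g_vv(1)=-4.
Saddle points occur where the two diagonal entries have opposite signs: (1, 1). Count: 1.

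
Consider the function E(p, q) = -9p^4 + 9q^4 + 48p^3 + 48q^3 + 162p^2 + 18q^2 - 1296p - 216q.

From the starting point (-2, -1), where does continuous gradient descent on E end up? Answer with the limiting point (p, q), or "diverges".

(3, 1)

E is separable, so gradient descent decouples: p follows -∂E/∂p, q follows -∂E/∂q.
∂E/∂p = -36(p - 4)(p - 3)(p + 3); at p=-2 this is -1080, so p increases.
∂E/∂q = 36(q - 1)(q + 2)(q + 3); at q=-1 this is -144, so q increases.
p converges to its nearest critical value 3 (a local min of the p-part); q converges to 1. The iterate converges to (3, 1).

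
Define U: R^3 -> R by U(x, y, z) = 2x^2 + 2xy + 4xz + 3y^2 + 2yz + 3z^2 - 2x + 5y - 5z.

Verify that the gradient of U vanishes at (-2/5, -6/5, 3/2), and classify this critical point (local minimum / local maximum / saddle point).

local minimum

∇U = (4x + 2y + 4z - 2, 2x + 6y + 2z + 5, 4x + 2y + 6z - 5); substituting (-2/5, -6/5, 3/2) gives ∇U = (0, 0, 0), so (-2/5, -6/5, 3/2) is indeed a critical point.
The Hessian is constant: H = [[4, 2, 4], [2, 6, 2], [4, 2, 6]].
Leading principal minors: Δ₁ = 4, Δ₂ = 20, Δ₃ = 40.
All leading minors are positive, so H is positive definite: a local minimum.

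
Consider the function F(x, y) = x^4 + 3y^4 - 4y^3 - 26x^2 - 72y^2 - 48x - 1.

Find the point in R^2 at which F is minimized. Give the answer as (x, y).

(4, 4)

F(x,y) separates as P(x) + Q(y) − 1, so its minimum is min P + min Q − 1.
P'(x) = 4(x - 4)(x + 1)(x + 3) vanishes at x ∈ {-3, -1, 4}; Q'(y) = 12y(y - 4)(y + 3) vanishes at y ∈ {-3, 0, 4}.
Local minima of P (where P''>0): P(-3)=-9, P(4)=-352. Local minima of Q: Q(-3)=-297, Q(4)=-640.
So the global minimum of F is P(4) + Q(4) − 1 = -352 − 640 − 1 = -993, attained at (4, 4).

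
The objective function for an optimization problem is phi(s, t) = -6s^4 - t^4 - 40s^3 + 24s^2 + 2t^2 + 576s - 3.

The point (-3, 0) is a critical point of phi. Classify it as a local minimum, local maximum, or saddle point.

local minimum

The mixed partial ∂²phi/∂s∂t is 0, so the Hessian at any point is diag(phi_ss, phi_tt) = diag(24(-3s^2 - 10s + 2), 4(-3t^2 + 1)).
At (-3, 0): H = diag(120, 4).
Both eigenvalues are positive, so H is positive definite: a local minimum.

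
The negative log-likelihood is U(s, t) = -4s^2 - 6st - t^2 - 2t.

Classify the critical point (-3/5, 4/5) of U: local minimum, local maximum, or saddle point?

The Hessian of U is constant: H = [[-8, -6], [-6, -2]].
det(H) = (-8)·(-2) − (-6)² = -20.
Since det(H) < 0, H is indefinite and the critical point is a saddle point.

saddle point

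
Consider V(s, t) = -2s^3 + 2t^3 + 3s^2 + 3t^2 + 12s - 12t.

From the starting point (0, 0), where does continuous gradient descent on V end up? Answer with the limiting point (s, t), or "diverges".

(-1, 1)

V is separable, so gradient descent decouples: s follows -∂V/∂s, t follows -∂V/∂t.
∂V/∂s = -6(s - 2)(s + 1); at s=0 this is 12, so s decreases.
∂V/∂t = 6(t - 1)(t + 2); at t=0 this is -12, so t increases.
s converges to its nearest critical value -1 (a local min of the s-part); t converges to 1. The iterate converges to (-1, 1).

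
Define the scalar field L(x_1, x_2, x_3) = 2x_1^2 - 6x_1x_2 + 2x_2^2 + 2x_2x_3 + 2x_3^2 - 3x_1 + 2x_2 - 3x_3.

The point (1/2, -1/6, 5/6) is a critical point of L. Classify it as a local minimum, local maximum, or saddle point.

The Hessian is constant: H = [[4, -6, 0], [-6, 4, 2], [0, 2, 4]].
Leading principal minors: Δ₁ = 4, Δ₂ = -20, Δ₃ = -96.
The minors fit neither the all-positive nor the alternating-sign pattern, so H is indefinite: a saddle point.

saddle point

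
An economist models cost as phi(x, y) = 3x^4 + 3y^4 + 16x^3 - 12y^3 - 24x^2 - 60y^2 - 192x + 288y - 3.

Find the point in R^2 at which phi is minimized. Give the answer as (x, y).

phi(x,y) separates as P(x) + Q(y) − 3, so its minimum is min P + min Q − 3.
P'(x) = 12(x - 2)(x + 2)(x + 4) vanishes at x ∈ {-4, -2, 2}; Q'(y) = 12(y - 4)(y - 2)(y + 3) vanishes at y ∈ {-3, 2, 4}.
Local minima of P (where P''>0): P(-4)=128, P(2)=-304. Local minima of Q: Q(-3)=-837, Q(4)=192.
So the global minimum of phi is P(2) + Q(-3) − 3 = -304 − 837 − 3 = -1144, attained at (2, -3).

(2, -3)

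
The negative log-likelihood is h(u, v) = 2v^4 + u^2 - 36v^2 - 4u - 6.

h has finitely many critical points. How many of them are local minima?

h separates as a function of u plus a function of v, so ∇h=0 decouples.
∂h/∂u = 2(u - 2) = 0 at u ∈ {2}; ∂h/∂v = 8v(v - 3)(v + 3) = 0 at v ∈ {-3, 0, 3}.
The Hessian is diagonal: diag(h_uu, h_vv). Second derivatives: h_uu(2)=2; h_vv(-3)=144, h_vv(0)=-72, h_vv(3)=144.
Local minima occur where both diagonal entries positive: (2, -3), (2, 3). Count: 2.

2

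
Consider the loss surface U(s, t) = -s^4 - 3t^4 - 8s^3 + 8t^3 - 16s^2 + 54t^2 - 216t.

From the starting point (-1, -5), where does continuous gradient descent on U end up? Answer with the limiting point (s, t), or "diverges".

U is separable, so gradient descent decouples: s follows -∂U/∂s, t follows -∂U/∂t.
∂U/∂s = -4s(s + 2)(s + 4); at s=-1 this is 12, so s decreases.
∂U/∂t = -12(t - 3)(t - 2)(t + 3); at t=-5 this is 1344, so t decreases.
The t-coordinate has no critical point in that direction and runs off to infinity.

diverges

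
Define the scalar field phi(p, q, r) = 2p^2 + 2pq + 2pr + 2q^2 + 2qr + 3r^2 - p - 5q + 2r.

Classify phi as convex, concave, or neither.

phi is quadratic, so its Hessian is the constant matrix H = [[4, 2, 2], [2, 4, 2], [2, 2, 6]].
Leading principal minors: 4, 12, 56.
All positive ⇒ H ≻ 0 ⇒ convex.

convex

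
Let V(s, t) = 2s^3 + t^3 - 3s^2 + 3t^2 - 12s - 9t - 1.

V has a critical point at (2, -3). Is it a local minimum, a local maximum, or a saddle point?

saddle point

The mixed partial ∂²V/∂s∂t is 0, so the Hessian at any point is diag(V_ss, V_tt) = diag(6(2s - 1), 6(t + 1)).
At (2, -3): H = diag(18, -12).
The eigenvalues have opposite signs, so H is indefinite: a saddle point.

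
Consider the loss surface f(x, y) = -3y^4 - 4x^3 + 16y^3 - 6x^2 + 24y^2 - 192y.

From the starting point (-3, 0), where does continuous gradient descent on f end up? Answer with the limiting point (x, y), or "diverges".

(-1, 2)

f is separable, so gradient descent decouples: x follows -∂f/∂x, y follows -∂f/∂y.
∂f/∂x = -12x(x + 1); at x=-3 this is -72, so x increases.
∂f/∂y = -12(y - 4)(y - 2)(y + 2); at y=0 this is -192, so y increases.
x converges to its nearest critical value -1 (a local min of the x-part); y converges to 2. The iterate converges to (-1, 2).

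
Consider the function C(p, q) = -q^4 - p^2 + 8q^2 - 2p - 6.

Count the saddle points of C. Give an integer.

C separates as a function of p plus a function of q, so ∇C=0 decouples.
∂C/∂p = -2(p + 1) = 0 at p ∈ {-1}; ∂C/∂q = -4q(q - 2)(q + 2) = 0 at q ∈ {-2, 0, 2}.
The Hessian is diagonal: diag(C_pp, C_qq). Second derivatives: C_pp(-1)=-2; C_qq(-2)=-32, C_qq(0)=16, C_qq(2)=-32.
Saddle points occur where the two diagonal entries have opposite signs: (-1, 0). Count: 1.

1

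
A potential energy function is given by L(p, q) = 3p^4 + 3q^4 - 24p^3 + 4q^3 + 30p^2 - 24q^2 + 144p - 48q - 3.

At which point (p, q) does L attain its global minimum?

L(p,q) separates as A(p) + B(q) − 3, so its minimum is min A + min B − 3.
A'(p) = 12(p - 4)(p - 3)(p + 1) vanishes at p ∈ {-1, 3, 4}; B'(q) = 12(q - 2)(q + 1)(q + 2) vanishes at q ∈ {-2, -1, 2}.
Local minima of A (where A''>0): A(-1)=-87, A(4)=288. Local minima of B: B(-2)=16, B(2)=-112.
So the global minimum of L is A(-1) + B(2) − 3 = -87 − 112 − 3 = -202, attained at (-1, 2).

(-1, 2)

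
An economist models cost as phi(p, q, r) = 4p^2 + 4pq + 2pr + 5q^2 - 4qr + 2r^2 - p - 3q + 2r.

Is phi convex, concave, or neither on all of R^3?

convex

phi is quadratic, so its Hessian is the constant matrix H = [[8, 4, 2], [4, 10, -4], [2, -4, 4]].
Leading principal minors: 8, 64, 24.
All positive ⇒ H ≻ 0 ⇒ convex.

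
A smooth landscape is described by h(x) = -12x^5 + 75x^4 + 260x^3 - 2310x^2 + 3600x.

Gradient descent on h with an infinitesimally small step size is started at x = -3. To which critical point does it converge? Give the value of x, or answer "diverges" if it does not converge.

-4

h'(x) = -60(x - 5)(x - 3)(x - 1)(x + 4), so h'(-3) = 11520.
Gradient descent moves in the -h' direction, i.e. x is decreasing.
The nearest critical point in that direction is x = -4, where h'' = 18900 > 0 (a local minimum). The iterate converges there.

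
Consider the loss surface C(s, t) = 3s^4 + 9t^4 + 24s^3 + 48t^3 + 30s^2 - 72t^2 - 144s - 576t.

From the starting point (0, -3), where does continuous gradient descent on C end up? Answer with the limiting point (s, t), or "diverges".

(1, -4)

C is separable, so gradient descent decouples: s follows -∂C/∂s, t follows -∂C/∂t.
∂C/∂s = 12(s - 1)(s + 3)(s + 4); at s=0 this is -144, so s increases.
∂C/∂t = 36(t - 2)(t + 2)(t + 4); at t=-3 this is 180, so t decreases.
s converges to its nearest critical value 1 (a local min of the s-part); t converges to -4. The iterate converges to (1, -4).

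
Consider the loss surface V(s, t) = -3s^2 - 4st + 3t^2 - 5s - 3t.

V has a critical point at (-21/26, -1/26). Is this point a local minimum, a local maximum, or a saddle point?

The Hessian of V is constant: H = [[-6, -4], [-4, 6]].
det(H) = (-6)·6 − (-4)² = -52.
Since det(H) < 0, H is indefinite and the critical point is a saddle point.

saddle point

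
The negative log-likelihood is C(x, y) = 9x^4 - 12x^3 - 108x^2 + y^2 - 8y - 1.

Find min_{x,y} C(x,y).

-584

C(x,y) separates as P(x) + Q(y) − 1, so its minimum is min P + min Q − 1.
P'(x) = 36x(x - 3)(x + 2) vanishes at x ∈ {-2, 0, 3}; Q'(y) = 2y - 8 vanishes at y ∈ {4}.
Local minima of P (where P''>0): P(-2)=-192, P(3)=-567. Local minima of Q: Q(4)=-16.
So the global minimum of C is P(3) + Q(4) − 1 = -567 − 16 − 1 = -584, attained at (3, 4).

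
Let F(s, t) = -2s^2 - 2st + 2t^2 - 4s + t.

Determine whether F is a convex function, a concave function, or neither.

F is quadratic, so its Hessian is the constant matrix H = [[-4, -2], [-2, 4]].
det(H) = -20, tr(H) = 0.
det(H) < 0, so H is indefinite: neither convex nor concave.

neither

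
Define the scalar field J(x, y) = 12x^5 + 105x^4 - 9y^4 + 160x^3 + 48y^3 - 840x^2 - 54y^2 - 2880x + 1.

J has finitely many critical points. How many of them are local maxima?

4

J separates as a function of x plus a function of y, so ∇J=0 decouples.
∂J/∂x = 60(x - 2)(x + 2)(x + 3)(x + 4) = 0 at x ∈ {-4, -3, -2, 2}; ∂J/∂y = -36y(y - 3)(y - 1) = 0 at y ∈ {0, 1, 3}.
The Hessian is diagonal: diag(J_xx, J_yy). Second derivatives: J_xx(-4)=-720, J_xx(-3)=300, J_xx(-2)=-480, J_xx(2)=7200; J_yy(0)=-108, J_yy(1)=72, J_yy(3)=-216.
Local maxima occur where both diagonal entries negative: (-4, 0), (-4, 3), (-2, 0), (-2, 3). Count: 4.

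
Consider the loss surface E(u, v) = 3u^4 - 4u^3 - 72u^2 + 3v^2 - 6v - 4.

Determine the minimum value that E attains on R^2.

E(u,v) separates as P(u) + Q(v) − 4, so its minimum is min P + min Q − 4.
P'(u) = 12u(u - 4)(u + 3) vanishes at u ∈ {-3, 0, 4}; Q'(v) = 6v - 6 vanishes at v ∈ {1}.
Local minima of P (where P''>0): P(-3)=-297, P(4)=-640. Local minima of Q: Q(1)=-3.
So the global minimum of E is P(4) + Q(1) − 4 = -640 − 3 − 4 = -647, attained at (4, 1).

-647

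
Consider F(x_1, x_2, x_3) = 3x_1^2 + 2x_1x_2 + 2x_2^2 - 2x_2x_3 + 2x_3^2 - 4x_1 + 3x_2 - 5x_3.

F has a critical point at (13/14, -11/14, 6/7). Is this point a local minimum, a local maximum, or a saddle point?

local minimum

The Hessian is constant: H = [[6, 2, 0], [2, 4, -2], [0, -2, 4]].
Leading principal minors: Δ₁ = 6, Δ₂ = 20, Δ₃ = 56.
All leading minors are positive, so H is positive definite: a local minimum.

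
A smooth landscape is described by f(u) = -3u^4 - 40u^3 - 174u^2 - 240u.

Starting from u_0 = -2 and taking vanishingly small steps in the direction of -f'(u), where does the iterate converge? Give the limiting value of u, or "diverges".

-4

f'(u) = -12(u + 1)(u + 4)(u + 5), so f'(-2) = 72.
Gradient descent moves in the -f' direction, i.e. u is decreasing.
The nearest critical point in that direction is u = -4, where f'' = 36 > 0 (a local minimum). The iterate converges there.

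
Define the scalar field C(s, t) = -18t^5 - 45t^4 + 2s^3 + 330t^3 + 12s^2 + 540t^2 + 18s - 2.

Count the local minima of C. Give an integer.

2

C separates as a function of s plus a function of t, so ∇C=0 decouples.
∂C/∂s = 6(s + 1)(s + 3) = 0 at s ∈ {-3, -1}; ∂C/∂t = -90t(t - 3)(t + 1)(t + 4) = 0 at t ∈ {-4, -1, 0, 3}.
The Hessian is diagonal: diag(C_ss, C_tt). Second derivatives: C_ss(-3)=-12, C_ss(-1)=12; C_tt(-4)=7560, C_tt(-1)=-1080, C_tt(0)=1080, C_tt(3)=-7560.
Local minima occur where both diagonal entries positive: (-1, -4), (-1, 0). Count: 2.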